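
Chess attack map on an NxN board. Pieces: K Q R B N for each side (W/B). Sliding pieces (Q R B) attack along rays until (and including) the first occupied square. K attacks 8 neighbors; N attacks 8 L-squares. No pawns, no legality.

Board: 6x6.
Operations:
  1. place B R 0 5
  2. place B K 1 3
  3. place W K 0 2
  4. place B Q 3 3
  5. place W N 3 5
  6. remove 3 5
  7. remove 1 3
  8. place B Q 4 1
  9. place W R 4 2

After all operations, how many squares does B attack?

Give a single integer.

Answer: 30

Derivation:
Op 1: place BR@(0,5)
Op 2: place BK@(1,3)
Op 3: place WK@(0,2)
Op 4: place BQ@(3,3)
Op 5: place WN@(3,5)
Op 6: remove (3,5)
Op 7: remove (1,3)
Op 8: place BQ@(4,1)
Op 9: place WR@(4,2)
Per-piece attacks for B:
  BR@(0,5): attacks (0,4) (0,3) (0,2) (1,5) (2,5) (3,5) (4,5) (5,5) [ray(0,-1) blocked at (0,2)]
  BQ@(3,3): attacks (3,4) (3,5) (3,2) (3,1) (3,0) (4,3) (5,3) (2,3) (1,3) (0,3) (4,4) (5,5) (4,2) (2,4) (1,5) (2,2) (1,1) (0,0) [ray(1,-1) blocked at (4,2)]
  BQ@(4,1): attacks (4,2) (4,0) (5,1) (3,1) (2,1) (1,1) (0,1) (5,2) (5,0) (3,2) (2,3) (1,4) (0,5) (3,0) [ray(0,1) blocked at (4,2); ray(-1,1) blocked at (0,5)]
Union (30 distinct): (0,0) (0,1) (0,2) (0,3) (0,4) (0,5) (1,1) (1,3) (1,4) (1,5) (2,1) (2,2) (2,3) (2,4) (2,5) (3,0) (3,1) (3,2) (3,4) (3,5) (4,0) (4,2) (4,3) (4,4) (4,5) (5,0) (5,1) (5,2) (5,3) (5,5)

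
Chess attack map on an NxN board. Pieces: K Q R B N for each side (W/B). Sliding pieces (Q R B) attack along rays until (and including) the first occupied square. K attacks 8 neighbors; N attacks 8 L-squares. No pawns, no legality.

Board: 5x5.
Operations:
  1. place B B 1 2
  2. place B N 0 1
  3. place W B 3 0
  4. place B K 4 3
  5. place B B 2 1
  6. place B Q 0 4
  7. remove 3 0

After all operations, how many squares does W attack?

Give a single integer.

Answer: 0

Derivation:
Op 1: place BB@(1,2)
Op 2: place BN@(0,1)
Op 3: place WB@(3,0)
Op 4: place BK@(4,3)
Op 5: place BB@(2,1)
Op 6: place BQ@(0,4)
Op 7: remove (3,0)
Per-piece attacks for W:
Union (0 distinct): (none)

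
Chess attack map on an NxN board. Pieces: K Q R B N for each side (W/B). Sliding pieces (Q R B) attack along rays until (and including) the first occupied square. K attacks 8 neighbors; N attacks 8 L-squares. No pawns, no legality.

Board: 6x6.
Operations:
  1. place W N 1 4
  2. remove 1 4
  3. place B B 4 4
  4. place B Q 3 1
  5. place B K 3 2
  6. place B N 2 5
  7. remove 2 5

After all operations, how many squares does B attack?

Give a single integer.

Answer: 21

Derivation:
Op 1: place WN@(1,4)
Op 2: remove (1,4)
Op 3: place BB@(4,4)
Op 4: place BQ@(3,1)
Op 5: place BK@(3,2)
Op 6: place BN@(2,5)
Op 7: remove (2,5)
Per-piece attacks for B:
  BQ@(3,1): attacks (3,2) (3,0) (4,1) (5,1) (2,1) (1,1) (0,1) (4,2) (5,3) (4,0) (2,2) (1,3) (0,4) (2,0) [ray(0,1) blocked at (3,2)]
  BK@(3,2): attacks (3,3) (3,1) (4,2) (2,2) (4,3) (4,1) (2,3) (2,1)
  BB@(4,4): attacks (5,5) (5,3) (3,5) (3,3) (2,2) (1,1) (0,0)
Union (21 distinct): (0,0) (0,1) (0,4) (1,1) (1,3) (2,0) (2,1) (2,2) (2,3) (3,0) (3,1) (3,2) (3,3) (3,5) (4,0) (4,1) (4,2) (4,3) (5,1) (5,3) (5,5)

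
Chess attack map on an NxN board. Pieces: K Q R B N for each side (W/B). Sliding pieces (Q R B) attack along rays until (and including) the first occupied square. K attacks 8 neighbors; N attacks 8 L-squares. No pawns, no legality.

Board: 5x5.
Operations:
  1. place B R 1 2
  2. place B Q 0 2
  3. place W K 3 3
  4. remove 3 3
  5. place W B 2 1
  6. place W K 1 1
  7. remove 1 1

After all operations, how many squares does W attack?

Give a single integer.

Answer: 5

Derivation:
Op 1: place BR@(1,2)
Op 2: place BQ@(0,2)
Op 3: place WK@(3,3)
Op 4: remove (3,3)
Op 5: place WB@(2,1)
Op 6: place WK@(1,1)
Op 7: remove (1,1)
Per-piece attacks for W:
  WB@(2,1): attacks (3,2) (4,3) (3,0) (1,2) (1,0) [ray(-1,1) blocked at (1,2)]
Union (5 distinct): (1,0) (1,2) (3,0) (3,2) (4,3)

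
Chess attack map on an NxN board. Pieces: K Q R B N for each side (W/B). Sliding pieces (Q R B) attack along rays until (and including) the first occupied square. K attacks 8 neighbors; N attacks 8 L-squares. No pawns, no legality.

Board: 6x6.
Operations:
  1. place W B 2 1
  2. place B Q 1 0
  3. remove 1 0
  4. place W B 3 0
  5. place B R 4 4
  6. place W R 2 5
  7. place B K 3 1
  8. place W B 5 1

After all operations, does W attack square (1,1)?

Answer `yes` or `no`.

Answer: no

Derivation:
Op 1: place WB@(2,1)
Op 2: place BQ@(1,0)
Op 3: remove (1,0)
Op 4: place WB@(3,0)
Op 5: place BR@(4,4)
Op 6: place WR@(2,5)
Op 7: place BK@(3,1)
Op 8: place WB@(5,1)
Per-piece attacks for W:
  WB@(2,1): attacks (3,2) (4,3) (5,4) (3,0) (1,2) (0,3) (1,0) [ray(1,-1) blocked at (3,0)]
  WR@(2,5): attacks (2,4) (2,3) (2,2) (2,1) (3,5) (4,5) (5,5) (1,5) (0,5) [ray(0,-1) blocked at (2,1)]
  WB@(3,0): attacks (4,1) (5,2) (2,1) [ray(-1,1) blocked at (2,1)]
  WB@(5,1): attacks (4,2) (3,3) (2,4) (1,5) (4,0)
W attacks (1,1): no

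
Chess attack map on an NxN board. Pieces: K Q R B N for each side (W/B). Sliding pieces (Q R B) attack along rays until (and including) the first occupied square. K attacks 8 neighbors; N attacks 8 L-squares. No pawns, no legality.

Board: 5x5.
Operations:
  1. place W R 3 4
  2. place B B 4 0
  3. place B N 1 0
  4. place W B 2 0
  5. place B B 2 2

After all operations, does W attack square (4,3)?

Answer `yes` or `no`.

Answer: no

Derivation:
Op 1: place WR@(3,4)
Op 2: place BB@(4,0)
Op 3: place BN@(1,0)
Op 4: place WB@(2,0)
Op 5: place BB@(2,2)
Per-piece attacks for W:
  WB@(2,0): attacks (3,1) (4,2) (1,1) (0,2)
  WR@(3,4): attacks (3,3) (3,2) (3,1) (3,0) (4,4) (2,4) (1,4) (0,4)
W attacks (4,3): no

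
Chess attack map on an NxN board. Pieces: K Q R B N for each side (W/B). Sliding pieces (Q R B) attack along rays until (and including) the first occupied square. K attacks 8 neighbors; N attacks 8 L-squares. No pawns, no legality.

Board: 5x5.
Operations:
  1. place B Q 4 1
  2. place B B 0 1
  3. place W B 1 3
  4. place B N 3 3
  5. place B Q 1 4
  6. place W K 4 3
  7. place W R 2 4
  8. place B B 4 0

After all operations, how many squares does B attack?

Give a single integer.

Answer: 20

Derivation:
Op 1: place BQ@(4,1)
Op 2: place BB@(0,1)
Op 3: place WB@(1,3)
Op 4: place BN@(3,3)
Op 5: place BQ@(1,4)
Op 6: place WK@(4,3)
Op 7: place WR@(2,4)
Op 8: place BB@(4,0)
Per-piece attacks for B:
  BB@(0,1): attacks (1,2) (2,3) (3,4) (1,0)
  BQ@(1,4): attacks (1,3) (2,4) (0,4) (2,3) (3,2) (4,1) (0,3) [ray(0,-1) blocked at (1,3); ray(1,0) blocked at (2,4); ray(1,-1) blocked at (4,1)]
  BN@(3,3): attacks (1,4) (4,1) (2,1) (1,2)
  BB@(4,0): attacks (3,1) (2,2) (1,3) [ray(-1,1) blocked at (1,3)]
  BQ@(4,1): attacks (4,2) (4,3) (4,0) (3,1) (2,1) (1,1) (0,1) (3,2) (2,3) (1,4) (3,0) [ray(0,1) blocked at (4,3); ray(0,-1) blocked at (4,0); ray(-1,0) blocked at (0,1); ray(-1,1) blocked at (1,4)]
Union (20 distinct): (0,1) (0,3) (0,4) (1,0) (1,1) (1,2) (1,3) (1,4) (2,1) (2,2) (2,3) (2,4) (3,0) (3,1) (3,2) (3,4) (4,0) (4,1) (4,2) (4,3)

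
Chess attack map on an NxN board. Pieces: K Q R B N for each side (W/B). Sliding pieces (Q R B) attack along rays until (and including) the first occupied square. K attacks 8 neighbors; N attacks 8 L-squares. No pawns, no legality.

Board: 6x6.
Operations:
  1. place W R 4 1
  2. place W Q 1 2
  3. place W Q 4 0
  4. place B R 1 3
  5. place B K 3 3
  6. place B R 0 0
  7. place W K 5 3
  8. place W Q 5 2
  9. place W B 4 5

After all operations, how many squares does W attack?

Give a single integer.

Answer: 28

Derivation:
Op 1: place WR@(4,1)
Op 2: place WQ@(1,2)
Op 3: place WQ@(4,0)
Op 4: place BR@(1,3)
Op 5: place BK@(3,3)
Op 6: place BR@(0,0)
Op 7: place WK@(5,3)
Op 8: place WQ@(5,2)
Op 9: place WB@(4,5)
Per-piece attacks for W:
  WQ@(1,2): attacks (1,3) (1,1) (1,0) (2,2) (3,2) (4,2) (5,2) (0,2) (2,3) (3,4) (4,5) (2,1) (3,0) (0,3) (0,1) [ray(0,1) blocked at (1,3); ray(1,0) blocked at (5,2); ray(1,1) blocked at (4,5)]
  WQ@(4,0): attacks (4,1) (5,0) (3,0) (2,0) (1,0) (0,0) (5,1) (3,1) (2,2) (1,3) [ray(0,1) blocked at (4,1); ray(-1,0) blocked at (0,0); ray(-1,1) blocked at (1,3)]
  WR@(4,1): attacks (4,2) (4,3) (4,4) (4,5) (4,0) (5,1) (3,1) (2,1) (1,1) (0,1) [ray(0,1) blocked at (4,5); ray(0,-1) blocked at (4,0)]
  WB@(4,5): attacks (5,4) (3,4) (2,3) (1,2) [ray(-1,-1) blocked at (1,2)]
  WQ@(5,2): attacks (5,3) (5,1) (5,0) (4,2) (3,2) (2,2) (1,2) (4,3) (3,4) (2,5) (4,1) [ray(0,1) blocked at (5,3); ray(-1,0) blocked at (1,2); ray(-1,-1) blocked at (4,1)]
  WK@(5,3): attacks (5,4) (5,2) (4,3) (4,4) (4,2)
Union (28 distinct): (0,0) (0,1) (0,2) (0,3) (1,0) (1,1) (1,2) (1,3) (2,0) (2,1) (2,2) (2,3) (2,5) (3,0) (3,1) (3,2) (3,4) (4,0) (4,1) (4,2) (4,3) (4,4) (4,5) (5,0) (5,1) (5,2) (5,3) (5,4)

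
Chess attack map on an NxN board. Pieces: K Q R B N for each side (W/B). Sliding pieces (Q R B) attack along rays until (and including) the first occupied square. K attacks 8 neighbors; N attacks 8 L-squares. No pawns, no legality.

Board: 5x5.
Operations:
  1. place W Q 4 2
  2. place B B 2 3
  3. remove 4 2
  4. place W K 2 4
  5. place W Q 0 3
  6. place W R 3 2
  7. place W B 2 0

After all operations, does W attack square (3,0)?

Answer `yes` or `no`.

Op 1: place WQ@(4,2)
Op 2: place BB@(2,3)
Op 3: remove (4,2)
Op 4: place WK@(2,4)
Op 5: place WQ@(0,3)
Op 6: place WR@(3,2)
Op 7: place WB@(2,0)
Per-piece attacks for W:
  WQ@(0,3): attacks (0,4) (0,2) (0,1) (0,0) (1,3) (2,3) (1,4) (1,2) (2,1) (3,0) [ray(1,0) blocked at (2,3)]
  WB@(2,0): attacks (3,1) (4,2) (1,1) (0,2)
  WK@(2,4): attacks (2,3) (3,4) (1,4) (3,3) (1,3)
  WR@(3,2): attacks (3,3) (3,4) (3,1) (3,0) (4,2) (2,2) (1,2) (0,2)
W attacks (3,0): yes

Answer: yes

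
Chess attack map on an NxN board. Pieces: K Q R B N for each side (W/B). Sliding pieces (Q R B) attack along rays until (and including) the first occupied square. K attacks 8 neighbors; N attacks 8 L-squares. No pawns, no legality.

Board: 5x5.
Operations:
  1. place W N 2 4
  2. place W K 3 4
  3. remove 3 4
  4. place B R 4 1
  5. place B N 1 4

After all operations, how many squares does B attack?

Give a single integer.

Answer: 11

Derivation:
Op 1: place WN@(2,4)
Op 2: place WK@(3,4)
Op 3: remove (3,4)
Op 4: place BR@(4,1)
Op 5: place BN@(1,4)
Per-piece attacks for B:
  BN@(1,4): attacks (2,2) (3,3) (0,2)
  BR@(4,1): attacks (4,2) (4,3) (4,4) (4,0) (3,1) (2,1) (1,1) (0,1)
Union (11 distinct): (0,1) (0,2) (1,1) (2,1) (2,2) (3,1) (3,3) (4,0) (4,2) (4,3) (4,4)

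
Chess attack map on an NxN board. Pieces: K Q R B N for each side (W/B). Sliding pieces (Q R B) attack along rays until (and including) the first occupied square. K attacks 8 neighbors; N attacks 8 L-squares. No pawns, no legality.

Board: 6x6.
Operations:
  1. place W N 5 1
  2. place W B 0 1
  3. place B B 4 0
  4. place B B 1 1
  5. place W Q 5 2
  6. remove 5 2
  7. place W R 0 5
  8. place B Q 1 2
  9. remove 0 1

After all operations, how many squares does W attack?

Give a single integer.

Op 1: place WN@(5,1)
Op 2: place WB@(0,1)
Op 3: place BB@(4,0)
Op 4: place BB@(1,1)
Op 5: place WQ@(5,2)
Op 6: remove (5,2)
Op 7: place WR@(0,5)
Op 8: place BQ@(1,2)
Op 9: remove (0,1)
Per-piece attacks for W:
  WR@(0,5): attacks (0,4) (0,3) (0,2) (0,1) (0,0) (1,5) (2,5) (3,5) (4,5) (5,5)
  WN@(5,1): attacks (4,3) (3,2) (3,0)
Union (13 distinct): (0,0) (0,1) (0,2) (0,3) (0,4) (1,5) (2,5) (3,0) (3,2) (3,5) (4,3) (4,5) (5,5)

Answer: 13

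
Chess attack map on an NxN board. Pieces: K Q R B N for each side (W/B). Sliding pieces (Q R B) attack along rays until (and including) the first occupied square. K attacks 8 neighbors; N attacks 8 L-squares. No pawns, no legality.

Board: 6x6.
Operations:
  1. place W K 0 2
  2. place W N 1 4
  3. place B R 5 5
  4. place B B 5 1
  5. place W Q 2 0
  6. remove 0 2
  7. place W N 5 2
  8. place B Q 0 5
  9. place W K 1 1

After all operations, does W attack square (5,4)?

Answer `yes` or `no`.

Op 1: place WK@(0,2)
Op 2: place WN@(1,4)
Op 3: place BR@(5,5)
Op 4: place BB@(5,1)
Op 5: place WQ@(2,0)
Op 6: remove (0,2)
Op 7: place WN@(5,2)
Op 8: place BQ@(0,5)
Op 9: place WK@(1,1)
Per-piece attacks for W:
  WK@(1,1): attacks (1,2) (1,0) (2,1) (0,1) (2,2) (2,0) (0,2) (0,0)
  WN@(1,4): attacks (3,5) (2,2) (3,3) (0,2)
  WQ@(2,0): attacks (2,1) (2,2) (2,3) (2,4) (2,5) (3,0) (4,0) (5,0) (1,0) (0,0) (3,1) (4,2) (5,3) (1,1) [ray(-1,1) blocked at (1,1)]
  WN@(5,2): attacks (4,4) (3,3) (4,0) (3,1)
W attacks (5,4): no

Answer: no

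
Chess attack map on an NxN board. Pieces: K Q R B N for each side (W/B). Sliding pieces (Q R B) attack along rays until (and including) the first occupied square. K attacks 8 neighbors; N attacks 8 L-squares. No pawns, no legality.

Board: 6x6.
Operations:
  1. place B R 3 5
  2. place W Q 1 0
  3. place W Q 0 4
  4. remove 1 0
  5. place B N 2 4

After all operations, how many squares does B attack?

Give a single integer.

Answer: 13

Derivation:
Op 1: place BR@(3,5)
Op 2: place WQ@(1,0)
Op 3: place WQ@(0,4)
Op 4: remove (1,0)
Op 5: place BN@(2,4)
Per-piece attacks for B:
  BN@(2,4): attacks (4,5) (0,5) (3,2) (4,3) (1,2) (0,3)
  BR@(3,5): attacks (3,4) (3,3) (3,2) (3,1) (3,0) (4,5) (5,5) (2,5) (1,5) (0,5)
Union (13 distinct): (0,3) (0,5) (1,2) (1,5) (2,5) (3,0) (3,1) (3,2) (3,3) (3,4) (4,3) (4,5) (5,5)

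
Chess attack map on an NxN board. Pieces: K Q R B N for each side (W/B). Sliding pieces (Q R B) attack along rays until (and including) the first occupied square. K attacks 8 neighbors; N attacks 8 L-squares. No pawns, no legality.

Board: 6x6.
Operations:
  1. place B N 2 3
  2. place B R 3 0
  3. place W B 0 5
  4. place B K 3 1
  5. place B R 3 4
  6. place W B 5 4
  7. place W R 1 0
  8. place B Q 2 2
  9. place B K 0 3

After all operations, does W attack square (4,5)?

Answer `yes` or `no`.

Op 1: place BN@(2,3)
Op 2: place BR@(3,0)
Op 3: place WB@(0,5)
Op 4: place BK@(3,1)
Op 5: place BR@(3,4)
Op 6: place WB@(5,4)
Op 7: place WR@(1,0)
Op 8: place BQ@(2,2)
Op 9: place BK@(0,3)
Per-piece attacks for W:
  WB@(0,5): attacks (1,4) (2,3) [ray(1,-1) blocked at (2,3)]
  WR@(1,0): attacks (1,1) (1,2) (1,3) (1,4) (1,5) (2,0) (3,0) (0,0) [ray(1,0) blocked at (3,0)]
  WB@(5,4): attacks (4,5) (4,3) (3,2) (2,1) (1,0) [ray(-1,-1) blocked at (1,0)]
W attacks (4,5): yes

Answer: yes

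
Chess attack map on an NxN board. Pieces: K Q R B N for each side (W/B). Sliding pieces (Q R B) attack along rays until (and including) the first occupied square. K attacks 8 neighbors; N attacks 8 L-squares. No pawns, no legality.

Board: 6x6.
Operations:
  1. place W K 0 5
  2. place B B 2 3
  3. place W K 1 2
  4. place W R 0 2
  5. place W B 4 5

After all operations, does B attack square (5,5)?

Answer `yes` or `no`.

Answer: no

Derivation:
Op 1: place WK@(0,5)
Op 2: place BB@(2,3)
Op 3: place WK@(1,2)
Op 4: place WR@(0,2)
Op 5: place WB@(4,5)
Per-piece attacks for B:
  BB@(2,3): attacks (3,4) (4,5) (3,2) (4,1) (5,0) (1,4) (0,5) (1,2) [ray(1,1) blocked at (4,5); ray(-1,1) blocked at (0,5); ray(-1,-1) blocked at (1,2)]
B attacks (5,5): no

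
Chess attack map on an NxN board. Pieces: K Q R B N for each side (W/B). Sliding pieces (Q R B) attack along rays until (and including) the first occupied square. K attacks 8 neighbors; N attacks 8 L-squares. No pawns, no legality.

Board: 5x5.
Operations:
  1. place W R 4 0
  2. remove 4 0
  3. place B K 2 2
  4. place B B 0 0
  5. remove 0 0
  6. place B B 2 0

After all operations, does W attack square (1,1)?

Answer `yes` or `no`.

Answer: no

Derivation:
Op 1: place WR@(4,0)
Op 2: remove (4,0)
Op 3: place BK@(2,2)
Op 4: place BB@(0,0)
Op 5: remove (0,0)
Op 6: place BB@(2,0)
Per-piece attacks for W:
W attacks (1,1): no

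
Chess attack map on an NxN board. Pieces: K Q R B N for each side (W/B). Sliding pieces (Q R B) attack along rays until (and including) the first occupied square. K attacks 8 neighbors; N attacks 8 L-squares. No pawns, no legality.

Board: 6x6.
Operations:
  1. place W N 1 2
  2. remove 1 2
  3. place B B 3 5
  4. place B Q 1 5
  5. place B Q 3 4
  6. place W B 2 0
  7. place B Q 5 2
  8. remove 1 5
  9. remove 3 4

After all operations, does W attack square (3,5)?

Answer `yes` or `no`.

Op 1: place WN@(1,2)
Op 2: remove (1,2)
Op 3: place BB@(3,5)
Op 4: place BQ@(1,5)
Op 5: place BQ@(3,4)
Op 6: place WB@(2,0)
Op 7: place BQ@(5,2)
Op 8: remove (1,5)
Op 9: remove (3,4)
Per-piece attacks for W:
  WB@(2,0): attacks (3,1) (4,2) (5,3) (1,1) (0,2)
W attacks (3,5): no

Answer: no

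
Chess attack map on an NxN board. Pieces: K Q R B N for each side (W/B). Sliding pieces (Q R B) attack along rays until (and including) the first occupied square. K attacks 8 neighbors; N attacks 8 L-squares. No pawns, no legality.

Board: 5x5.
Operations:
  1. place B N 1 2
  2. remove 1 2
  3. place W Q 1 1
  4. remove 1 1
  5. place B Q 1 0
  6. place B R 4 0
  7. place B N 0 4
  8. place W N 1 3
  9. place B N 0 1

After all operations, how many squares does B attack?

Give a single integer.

Op 1: place BN@(1,2)
Op 2: remove (1,2)
Op 3: place WQ@(1,1)
Op 4: remove (1,1)
Op 5: place BQ@(1,0)
Op 6: place BR@(4,0)
Op 7: place BN@(0,4)
Op 8: place WN@(1,3)
Op 9: place BN@(0,1)
Per-piece attacks for B:
  BN@(0,1): attacks (1,3) (2,2) (2,0)
  BN@(0,4): attacks (1,2) (2,3)
  BQ@(1,0): attacks (1,1) (1,2) (1,3) (2,0) (3,0) (4,0) (0,0) (2,1) (3,2) (4,3) (0,1) [ray(0,1) blocked at (1,3); ray(1,0) blocked at (4,0); ray(-1,1) blocked at (0,1)]
  BR@(4,0): attacks (4,1) (4,2) (4,3) (4,4) (3,0) (2,0) (1,0) [ray(-1,0) blocked at (1,0)]
Union (17 distinct): (0,0) (0,1) (1,0) (1,1) (1,2) (1,3) (2,0) (2,1) (2,2) (2,3) (3,0) (3,2) (4,0) (4,1) (4,2) (4,3) (4,4)

Answer: 17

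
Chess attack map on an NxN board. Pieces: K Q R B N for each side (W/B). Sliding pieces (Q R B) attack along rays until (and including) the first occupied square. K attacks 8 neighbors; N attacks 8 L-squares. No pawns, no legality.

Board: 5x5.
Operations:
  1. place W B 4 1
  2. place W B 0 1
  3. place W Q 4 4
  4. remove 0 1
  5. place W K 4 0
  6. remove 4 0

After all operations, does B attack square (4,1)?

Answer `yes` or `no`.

Op 1: place WB@(4,1)
Op 2: place WB@(0,1)
Op 3: place WQ@(4,4)
Op 4: remove (0,1)
Op 5: place WK@(4,0)
Op 6: remove (4,0)
Per-piece attacks for B:
B attacks (4,1): no

Answer: no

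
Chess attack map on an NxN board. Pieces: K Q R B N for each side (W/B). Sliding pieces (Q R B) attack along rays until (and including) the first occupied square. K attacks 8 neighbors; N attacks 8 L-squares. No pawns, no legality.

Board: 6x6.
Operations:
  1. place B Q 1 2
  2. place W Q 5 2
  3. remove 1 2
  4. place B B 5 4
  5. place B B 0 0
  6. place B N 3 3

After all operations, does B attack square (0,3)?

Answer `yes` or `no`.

Answer: no

Derivation:
Op 1: place BQ@(1,2)
Op 2: place WQ@(5,2)
Op 3: remove (1,2)
Op 4: place BB@(5,4)
Op 5: place BB@(0,0)
Op 6: place BN@(3,3)
Per-piece attacks for B:
  BB@(0,0): attacks (1,1) (2,2) (3,3) [ray(1,1) blocked at (3,3)]
  BN@(3,3): attacks (4,5) (5,4) (2,5) (1,4) (4,1) (5,2) (2,1) (1,2)
  BB@(5,4): attacks (4,5) (4,3) (3,2) (2,1) (1,0)
B attacks (0,3): no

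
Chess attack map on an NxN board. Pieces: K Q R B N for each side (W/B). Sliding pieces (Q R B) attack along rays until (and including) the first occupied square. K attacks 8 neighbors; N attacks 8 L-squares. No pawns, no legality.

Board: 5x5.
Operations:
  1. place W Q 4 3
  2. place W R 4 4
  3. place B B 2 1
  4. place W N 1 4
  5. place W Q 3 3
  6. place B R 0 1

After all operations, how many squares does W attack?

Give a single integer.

Answer: 20

Derivation:
Op 1: place WQ@(4,3)
Op 2: place WR@(4,4)
Op 3: place BB@(2,1)
Op 4: place WN@(1,4)
Op 5: place WQ@(3,3)
Op 6: place BR@(0,1)
Per-piece attacks for W:
  WN@(1,4): attacks (2,2) (3,3) (0,2)
  WQ@(3,3): attacks (3,4) (3,2) (3,1) (3,0) (4,3) (2,3) (1,3) (0,3) (4,4) (4,2) (2,4) (2,2) (1,1) (0,0) [ray(1,0) blocked at (4,3); ray(1,1) blocked at (4,4)]
  WQ@(4,3): attacks (4,4) (4,2) (4,1) (4,0) (3,3) (3,4) (3,2) (2,1) [ray(0,1) blocked at (4,4); ray(-1,0) blocked at (3,3); ray(-1,-1) blocked at (2,1)]
  WR@(4,4): attacks (4,3) (3,4) (2,4) (1,4) [ray(0,-1) blocked at (4,3); ray(-1,0) blocked at (1,4)]
Union (20 distinct): (0,0) (0,2) (0,3) (1,1) (1,3) (1,4) (2,1) (2,2) (2,3) (2,4) (3,0) (3,1) (3,2) (3,3) (3,4) (4,0) (4,1) (4,2) (4,3) (4,4)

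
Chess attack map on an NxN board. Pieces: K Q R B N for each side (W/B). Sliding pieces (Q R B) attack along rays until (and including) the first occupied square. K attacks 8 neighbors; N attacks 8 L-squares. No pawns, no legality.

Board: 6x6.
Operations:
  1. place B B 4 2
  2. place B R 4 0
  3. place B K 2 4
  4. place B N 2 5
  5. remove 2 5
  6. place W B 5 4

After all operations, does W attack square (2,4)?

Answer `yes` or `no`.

Answer: no

Derivation:
Op 1: place BB@(4,2)
Op 2: place BR@(4,0)
Op 3: place BK@(2,4)
Op 4: place BN@(2,5)
Op 5: remove (2,5)
Op 6: place WB@(5,4)
Per-piece attacks for W:
  WB@(5,4): attacks (4,5) (4,3) (3,2) (2,1) (1,0)
W attacks (2,4): no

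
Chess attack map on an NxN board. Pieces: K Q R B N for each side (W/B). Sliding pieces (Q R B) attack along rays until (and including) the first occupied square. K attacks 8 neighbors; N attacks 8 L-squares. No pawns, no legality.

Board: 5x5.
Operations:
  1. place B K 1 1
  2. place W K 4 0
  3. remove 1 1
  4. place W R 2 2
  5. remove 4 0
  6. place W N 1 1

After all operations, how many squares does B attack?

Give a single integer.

Op 1: place BK@(1,1)
Op 2: place WK@(4,0)
Op 3: remove (1,1)
Op 4: place WR@(2,2)
Op 5: remove (4,0)
Op 6: place WN@(1,1)
Per-piece attacks for B:
Union (0 distinct): (none)

Answer: 0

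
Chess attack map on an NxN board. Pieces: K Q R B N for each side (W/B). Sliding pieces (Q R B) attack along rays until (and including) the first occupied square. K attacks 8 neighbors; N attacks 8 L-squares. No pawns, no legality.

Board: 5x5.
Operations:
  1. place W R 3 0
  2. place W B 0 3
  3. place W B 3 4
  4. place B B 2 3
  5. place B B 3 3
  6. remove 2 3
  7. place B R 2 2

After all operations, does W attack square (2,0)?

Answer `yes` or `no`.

Answer: yes

Derivation:
Op 1: place WR@(3,0)
Op 2: place WB@(0,3)
Op 3: place WB@(3,4)
Op 4: place BB@(2,3)
Op 5: place BB@(3,3)
Op 6: remove (2,3)
Op 7: place BR@(2,2)
Per-piece attacks for W:
  WB@(0,3): attacks (1,4) (1,2) (2,1) (3,0) [ray(1,-1) blocked at (3,0)]
  WR@(3,0): attacks (3,1) (3,2) (3,3) (4,0) (2,0) (1,0) (0,0) [ray(0,1) blocked at (3,3)]
  WB@(3,4): attacks (4,3) (2,3) (1,2) (0,1)
W attacks (2,0): yes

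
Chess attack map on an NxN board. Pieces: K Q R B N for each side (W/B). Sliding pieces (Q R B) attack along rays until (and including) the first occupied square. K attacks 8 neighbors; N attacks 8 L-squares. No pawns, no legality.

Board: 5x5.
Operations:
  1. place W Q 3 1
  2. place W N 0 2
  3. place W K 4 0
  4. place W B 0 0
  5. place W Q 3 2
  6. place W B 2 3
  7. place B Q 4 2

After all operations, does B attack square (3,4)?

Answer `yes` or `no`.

Op 1: place WQ@(3,1)
Op 2: place WN@(0,2)
Op 3: place WK@(4,0)
Op 4: place WB@(0,0)
Op 5: place WQ@(3,2)
Op 6: place WB@(2,3)
Op 7: place BQ@(4,2)
Per-piece attacks for B:
  BQ@(4,2): attacks (4,3) (4,4) (4,1) (4,0) (3,2) (3,3) (2,4) (3,1) [ray(0,-1) blocked at (4,0); ray(-1,0) blocked at (3,2); ray(-1,-1) blocked at (3,1)]
B attacks (3,4): no

Answer: no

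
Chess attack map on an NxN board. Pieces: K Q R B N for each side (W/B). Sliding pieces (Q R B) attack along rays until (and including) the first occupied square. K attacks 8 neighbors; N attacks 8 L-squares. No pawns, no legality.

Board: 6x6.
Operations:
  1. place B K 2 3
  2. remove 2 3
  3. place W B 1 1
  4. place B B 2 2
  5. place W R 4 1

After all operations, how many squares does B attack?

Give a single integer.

Answer: 8

Derivation:
Op 1: place BK@(2,3)
Op 2: remove (2,3)
Op 3: place WB@(1,1)
Op 4: place BB@(2,2)
Op 5: place WR@(4,1)
Per-piece attacks for B:
  BB@(2,2): attacks (3,3) (4,4) (5,5) (3,1) (4,0) (1,3) (0,4) (1,1) [ray(-1,-1) blocked at (1,1)]
Union (8 distinct): (0,4) (1,1) (1,3) (3,1) (3,3) (4,0) (4,4) (5,5)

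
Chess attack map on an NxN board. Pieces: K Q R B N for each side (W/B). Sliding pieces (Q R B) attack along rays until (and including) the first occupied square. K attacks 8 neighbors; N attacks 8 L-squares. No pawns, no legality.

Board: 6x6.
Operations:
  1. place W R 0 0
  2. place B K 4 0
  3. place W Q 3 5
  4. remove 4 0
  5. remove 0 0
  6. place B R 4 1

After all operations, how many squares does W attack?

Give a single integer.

Answer: 15

Derivation:
Op 1: place WR@(0,0)
Op 2: place BK@(4,0)
Op 3: place WQ@(3,5)
Op 4: remove (4,0)
Op 5: remove (0,0)
Op 6: place BR@(4,1)
Per-piece attacks for W:
  WQ@(3,5): attacks (3,4) (3,3) (3,2) (3,1) (3,0) (4,5) (5,5) (2,5) (1,5) (0,5) (4,4) (5,3) (2,4) (1,3) (0,2)
Union (15 distinct): (0,2) (0,5) (1,3) (1,5) (2,4) (2,5) (3,0) (3,1) (3,2) (3,3) (3,4) (4,4) (4,5) (5,3) (5,5)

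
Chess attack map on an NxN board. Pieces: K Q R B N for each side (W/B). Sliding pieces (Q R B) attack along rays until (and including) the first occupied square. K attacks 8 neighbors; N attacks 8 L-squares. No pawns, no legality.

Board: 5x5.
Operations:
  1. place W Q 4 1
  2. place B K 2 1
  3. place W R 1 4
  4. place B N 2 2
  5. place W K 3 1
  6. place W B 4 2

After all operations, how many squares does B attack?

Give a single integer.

Op 1: place WQ@(4,1)
Op 2: place BK@(2,1)
Op 3: place WR@(1,4)
Op 4: place BN@(2,2)
Op 5: place WK@(3,1)
Op 6: place WB@(4,2)
Per-piece attacks for B:
  BK@(2,1): attacks (2,2) (2,0) (3,1) (1,1) (3,2) (3,0) (1,2) (1,0)
  BN@(2,2): attacks (3,4) (4,3) (1,4) (0,3) (3,0) (4,1) (1,0) (0,1)
Union (14 distinct): (0,1) (0,3) (1,0) (1,1) (1,2) (1,4) (2,0) (2,2) (3,0) (3,1) (3,2) (3,4) (4,1) (4,3)

Answer: 14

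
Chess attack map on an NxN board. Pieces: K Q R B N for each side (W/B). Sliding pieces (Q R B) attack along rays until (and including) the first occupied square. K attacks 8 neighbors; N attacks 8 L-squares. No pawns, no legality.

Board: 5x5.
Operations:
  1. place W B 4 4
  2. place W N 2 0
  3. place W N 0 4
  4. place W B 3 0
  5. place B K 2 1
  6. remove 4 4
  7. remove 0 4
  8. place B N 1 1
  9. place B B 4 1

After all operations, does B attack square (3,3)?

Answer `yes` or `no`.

Op 1: place WB@(4,4)
Op 2: place WN@(2,0)
Op 3: place WN@(0,4)
Op 4: place WB@(3,0)
Op 5: place BK@(2,1)
Op 6: remove (4,4)
Op 7: remove (0,4)
Op 8: place BN@(1,1)
Op 9: place BB@(4,1)
Per-piece attacks for B:
  BN@(1,1): attacks (2,3) (3,2) (0,3) (3,0)
  BK@(2,1): attacks (2,2) (2,0) (3,1) (1,1) (3,2) (3,0) (1,2) (1,0)
  BB@(4,1): attacks (3,2) (2,3) (1,4) (3,0) [ray(-1,-1) blocked at (3,0)]
B attacks (3,3): no

Answer: no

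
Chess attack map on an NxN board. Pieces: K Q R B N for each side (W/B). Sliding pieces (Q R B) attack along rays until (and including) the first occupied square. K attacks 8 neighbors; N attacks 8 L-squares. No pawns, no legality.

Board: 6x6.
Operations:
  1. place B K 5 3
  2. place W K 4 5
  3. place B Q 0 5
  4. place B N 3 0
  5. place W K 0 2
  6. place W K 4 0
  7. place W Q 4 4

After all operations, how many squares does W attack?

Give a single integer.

Op 1: place BK@(5,3)
Op 2: place WK@(4,5)
Op 3: place BQ@(0,5)
Op 4: place BN@(3,0)
Op 5: place WK@(0,2)
Op 6: place WK@(4,0)
Op 7: place WQ@(4,4)
Per-piece attacks for W:
  WK@(0,2): attacks (0,3) (0,1) (1,2) (1,3) (1,1)
  WK@(4,0): attacks (4,1) (5,0) (3,0) (5,1) (3,1)
  WQ@(4,4): attacks (4,5) (4,3) (4,2) (4,1) (4,0) (5,4) (3,4) (2,4) (1,4) (0,4) (5,5) (5,3) (3,5) (3,3) (2,2) (1,1) (0,0) [ray(0,1) blocked at (4,5); ray(0,-1) blocked at (4,0); ray(1,-1) blocked at (5,3)]
  WK@(4,5): attacks (4,4) (5,5) (3,5) (5,4) (3,4)
Union (26 distinct): (0,0) (0,1) (0,3) (0,4) (1,1) (1,2) (1,3) (1,4) (2,2) (2,4) (3,0) (3,1) (3,3) (3,4) (3,5) (4,0) (4,1) (4,2) (4,3) (4,4) (4,5) (5,0) (5,1) (5,3) (5,4) (5,5)

Answer: 26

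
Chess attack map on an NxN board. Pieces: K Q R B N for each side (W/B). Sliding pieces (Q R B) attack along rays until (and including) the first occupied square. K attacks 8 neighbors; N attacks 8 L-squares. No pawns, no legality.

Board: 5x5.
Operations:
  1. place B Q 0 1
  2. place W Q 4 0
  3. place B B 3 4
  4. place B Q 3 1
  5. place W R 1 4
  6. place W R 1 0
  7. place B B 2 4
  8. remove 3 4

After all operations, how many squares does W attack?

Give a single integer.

Op 1: place BQ@(0,1)
Op 2: place WQ@(4,0)
Op 3: place BB@(3,4)
Op 4: place BQ@(3,1)
Op 5: place WR@(1,4)
Op 6: place WR@(1,0)
Op 7: place BB@(2,4)
Op 8: remove (3,4)
Per-piece attacks for W:
  WR@(1,0): attacks (1,1) (1,2) (1,3) (1,4) (2,0) (3,0) (4,0) (0,0) [ray(0,1) blocked at (1,4); ray(1,0) blocked at (4,0)]
  WR@(1,4): attacks (1,3) (1,2) (1,1) (1,0) (2,4) (0,4) [ray(0,-1) blocked at (1,0); ray(1,0) blocked at (2,4)]
  WQ@(4,0): attacks (4,1) (4,2) (4,3) (4,4) (3,0) (2,0) (1,0) (3,1) [ray(-1,0) blocked at (1,0); ray(-1,1) blocked at (3,1)]
Union (16 distinct): (0,0) (0,4) (1,0) (1,1) (1,2) (1,3) (1,4) (2,0) (2,4) (3,0) (3,1) (4,0) (4,1) (4,2) (4,3) (4,4)

Answer: 16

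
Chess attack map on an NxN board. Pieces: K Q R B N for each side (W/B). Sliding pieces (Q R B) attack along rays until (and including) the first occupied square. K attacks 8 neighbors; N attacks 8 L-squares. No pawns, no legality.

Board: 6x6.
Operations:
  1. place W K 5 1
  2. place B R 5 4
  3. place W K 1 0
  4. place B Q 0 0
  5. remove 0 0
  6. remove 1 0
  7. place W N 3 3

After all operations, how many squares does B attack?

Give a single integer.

Op 1: place WK@(5,1)
Op 2: place BR@(5,4)
Op 3: place WK@(1,0)
Op 4: place BQ@(0,0)
Op 5: remove (0,0)
Op 6: remove (1,0)
Op 7: place WN@(3,3)
Per-piece attacks for B:
  BR@(5,4): attacks (5,5) (5,3) (5,2) (5,1) (4,4) (3,4) (2,4) (1,4) (0,4) [ray(0,-1) blocked at (5,1)]
Union (9 distinct): (0,4) (1,4) (2,4) (3,4) (4,4) (5,1) (5,2) (5,3) (5,5)

Answer: 9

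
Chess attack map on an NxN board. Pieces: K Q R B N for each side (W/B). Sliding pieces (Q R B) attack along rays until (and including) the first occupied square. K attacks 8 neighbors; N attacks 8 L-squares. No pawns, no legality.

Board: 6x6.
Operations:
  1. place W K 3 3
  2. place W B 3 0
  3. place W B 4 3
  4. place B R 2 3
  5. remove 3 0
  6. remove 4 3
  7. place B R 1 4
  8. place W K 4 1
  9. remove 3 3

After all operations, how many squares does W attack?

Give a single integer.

Answer: 8

Derivation:
Op 1: place WK@(3,3)
Op 2: place WB@(3,0)
Op 3: place WB@(4,3)
Op 4: place BR@(2,3)
Op 5: remove (3,0)
Op 6: remove (4,3)
Op 7: place BR@(1,4)
Op 8: place WK@(4,1)
Op 9: remove (3,3)
Per-piece attacks for W:
  WK@(4,1): attacks (4,2) (4,0) (5,1) (3,1) (5,2) (5,0) (3,2) (3,0)
Union (8 distinct): (3,0) (3,1) (3,2) (4,0) (4,2) (5,0) (5,1) (5,2)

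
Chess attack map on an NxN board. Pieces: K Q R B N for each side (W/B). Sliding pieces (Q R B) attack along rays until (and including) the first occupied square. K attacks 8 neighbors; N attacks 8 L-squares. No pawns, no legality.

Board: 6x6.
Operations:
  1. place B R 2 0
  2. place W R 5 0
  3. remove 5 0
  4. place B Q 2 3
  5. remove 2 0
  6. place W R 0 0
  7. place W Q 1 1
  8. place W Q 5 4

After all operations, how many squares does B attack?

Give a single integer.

Answer: 19

Derivation:
Op 1: place BR@(2,0)
Op 2: place WR@(5,0)
Op 3: remove (5,0)
Op 4: place BQ@(2,3)
Op 5: remove (2,0)
Op 6: place WR@(0,0)
Op 7: place WQ@(1,1)
Op 8: place WQ@(5,4)
Per-piece attacks for B:
  BQ@(2,3): attacks (2,4) (2,5) (2,2) (2,1) (2,0) (3,3) (4,3) (5,3) (1,3) (0,3) (3,4) (4,5) (3,2) (4,1) (5,0) (1,4) (0,5) (1,2) (0,1)
Union (19 distinct): (0,1) (0,3) (0,5) (1,2) (1,3) (1,4) (2,0) (2,1) (2,2) (2,4) (2,5) (3,2) (3,3) (3,4) (4,1) (4,3) (4,5) (5,0) (5,3)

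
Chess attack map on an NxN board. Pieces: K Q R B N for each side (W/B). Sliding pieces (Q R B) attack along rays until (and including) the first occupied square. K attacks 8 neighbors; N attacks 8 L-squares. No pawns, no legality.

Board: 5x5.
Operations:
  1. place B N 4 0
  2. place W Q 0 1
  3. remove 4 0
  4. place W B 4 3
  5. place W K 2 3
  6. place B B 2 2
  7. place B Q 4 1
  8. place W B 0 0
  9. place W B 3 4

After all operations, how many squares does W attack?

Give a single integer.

Answer: 19

Derivation:
Op 1: place BN@(4,0)
Op 2: place WQ@(0,1)
Op 3: remove (4,0)
Op 4: place WB@(4,3)
Op 5: place WK@(2,3)
Op 6: place BB@(2,2)
Op 7: place BQ@(4,1)
Op 8: place WB@(0,0)
Op 9: place WB@(3,4)
Per-piece attacks for W:
  WB@(0,0): attacks (1,1) (2,2) [ray(1,1) blocked at (2,2)]
  WQ@(0,1): attacks (0,2) (0,3) (0,4) (0,0) (1,1) (2,1) (3,1) (4,1) (1,2) (2,3) (1,0) [ray(0,-1) blocked at (0,0); ray(1,0) blocked at (4,1); ray(1,1) blocked at (2,3)]
  WK@(2,3): attacks (2,4) (2,2) (3,3) (1,3) (3,4) (3,2) (1,4) (1,2)
  WB@(3,4): attacks (4,3) (2,3) [ray(1,-1) blocked at (4,3); ray(-1,-1) blocked at (2,3)]
  WB@(4,3): attacks (3,4) (3,2) (2,1) (1,0) [ray(-1,1) blocked at (3,4)]
Union (19 distinct): (0,0) (0,2) (0,3) (0,4) (1,0) (1,1) (1,2) (1,3) (1,4) (2,1) (2,2) (2,3) (2,4) (3,1) (3,2) (3,3) (3,4) (4,1) (4,3)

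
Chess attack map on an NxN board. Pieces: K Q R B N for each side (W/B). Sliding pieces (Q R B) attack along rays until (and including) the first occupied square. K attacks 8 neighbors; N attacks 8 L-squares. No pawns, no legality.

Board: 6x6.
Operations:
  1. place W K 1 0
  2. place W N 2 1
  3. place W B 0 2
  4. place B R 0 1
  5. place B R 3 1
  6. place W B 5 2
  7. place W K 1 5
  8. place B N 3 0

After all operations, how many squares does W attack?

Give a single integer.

Answer: 20

Derivation:
Op 1: place WK@(1,0)
Op 2: place WN@(2,1)
Op 3: place WB@(0,2)
Op 4: place BR@(0,1)
Op 5: place BR@(3,1)
Op 6: place WB@(5,2)
Op 7: place WK@(1,5)
Op 8: place BN@(3,0)
Per-piece attacks for W:
  WB@(0,2): attacks (1,3) (2,4) (3,5) (1,1) (2,0)
  WK@(1,0): attacks (1,1) (2,0) (0,0) (2,1) (0,1)
  WK@(1,5): attacks (1,4) (2,5) (0,5) (2,4) (0,4)
  WN@(2,1): attacks (3,3) (4,2) (1,3) (0,2) (4,0) (0,0)
  WB@(5,2): attacks (4,3) (3,4) (2,5) (4,1) (3,0) [ray(-1,-1) blocked at (3,0)]
Union (20 distinct): (0,0) (0,1) (0,2) (0,4) (0,5) (1,1) (1,3) (1,4) (2,0) (2,1) (2,4) (2,5) (3,0) (3,3) (3,4) (3,5) (4,0) (4,1) (4,2) (4,3)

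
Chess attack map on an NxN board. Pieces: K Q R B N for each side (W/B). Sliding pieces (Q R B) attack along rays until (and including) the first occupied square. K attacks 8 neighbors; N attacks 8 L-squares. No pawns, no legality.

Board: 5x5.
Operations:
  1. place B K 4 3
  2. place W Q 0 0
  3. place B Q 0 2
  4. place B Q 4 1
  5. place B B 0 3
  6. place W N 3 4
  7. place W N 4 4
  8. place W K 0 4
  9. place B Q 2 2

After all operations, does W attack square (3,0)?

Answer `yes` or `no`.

Op 1: place BK@(4,3)
Op 2: place WQ@(0,0)
Op 3: place BQ@(0,2)
Op 4: place BQ@(4,1)
Op 5: place BB@(0,3)
Op 6: place WN@(3,4)
Op 7: place WN@(4,4)
Op 8: place WK@(0,4)
Op 9: place BQ@(2,2)
Per-piece attacks for W:
  WQ@(0,0): attacks (0,1) (0,2) (1,0) (2,0) (3,0) (4,0) (1,1) (2,2) [ray(0,1) blocked at (0,2); ray(1,1) blocked at (2,2)]
  WK@(0,4): attacks (0,3) (1,4) (1,3)
  WN@(3,4): attacks (4,2) (2,2) (1,3)
  WN@(4,4): attacks (3,2) (2,3)
W attacks (3,0): yes

Answer: yes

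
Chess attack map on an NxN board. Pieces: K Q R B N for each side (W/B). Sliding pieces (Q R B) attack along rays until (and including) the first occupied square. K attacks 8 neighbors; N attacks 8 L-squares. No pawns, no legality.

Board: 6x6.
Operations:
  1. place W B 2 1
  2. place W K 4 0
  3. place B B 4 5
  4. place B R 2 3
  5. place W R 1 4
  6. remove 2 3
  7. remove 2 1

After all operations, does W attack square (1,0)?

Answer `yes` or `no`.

Op 1: place WB@(2,1)
Op 2: place WK@(4,0)
Op 3: place BB@(4,5)
Op 4: place BR@(2,3)
Op 5: place WR@(1,4)
Op 6: remove (2,3)
Op 7: remove (2,1)
Per-piece attacks for W:
  WR@(1,4): attacks (1,5) (1,3) (1,2) (1,1) (1,0) (2,4) (3,4) (4,4) (5,4) (0,4)
  WK@(4,0): attacks (4,1) (5,0) (3,0) (5,1) (3,1)
W attacks (1,0): yes

Answer: yes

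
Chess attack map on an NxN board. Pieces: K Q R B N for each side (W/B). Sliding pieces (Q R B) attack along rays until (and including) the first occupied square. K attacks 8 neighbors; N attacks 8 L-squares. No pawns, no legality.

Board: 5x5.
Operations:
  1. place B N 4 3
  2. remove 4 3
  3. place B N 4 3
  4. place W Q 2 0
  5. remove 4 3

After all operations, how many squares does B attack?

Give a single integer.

Answer: 0

Derivation:
Op 1: place BN@(4,3)
Op 2: remove (4,3)
Op 3: place BN@(4,3)
Op 4: place WQ@(2,0)
Op 5: remove (4,3)
Per-piece attacks for B:
Union (0 distinct): (none)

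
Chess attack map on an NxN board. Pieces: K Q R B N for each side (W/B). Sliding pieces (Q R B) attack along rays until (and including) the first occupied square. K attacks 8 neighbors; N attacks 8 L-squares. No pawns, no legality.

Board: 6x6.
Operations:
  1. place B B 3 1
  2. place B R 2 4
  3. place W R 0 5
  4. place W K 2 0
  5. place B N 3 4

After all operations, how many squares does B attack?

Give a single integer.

Answer: 14

Derivation:
Op 1: place BB@(3,1)
Op 2: place BR@(2,4)
Op 3: place WR@(0,5)
Op 4: place WK@(2,0)
Op 5: place BN@(3,4)
Per-piece attacks for B:
  BR@(2,4): attacks (2,5) (2,3) (2,2) (2,1) (2,0) (3,4) (1,4) (0,4) [ray(0,-1) blocked at (2,0); ray(1,0) blocked at (3,4)]
  BB@(3,1): attacks (4,2) (5,3) (4,0) (2,2) (1,3) (0,4) (2,0) [ray(-1,-1) blocked at (2,0)]
  BN@(3,4): attacks (5,5) (1,5) (4,2) (5,3) (2,2) (1,3)
Union (14 distinct): (0,4) (1,3) (1,4) (1,5) (2,0) (2,1) (2,2) (2,3) (2,5) (3,4) (4,0) (4,2) (5,3) (5,5)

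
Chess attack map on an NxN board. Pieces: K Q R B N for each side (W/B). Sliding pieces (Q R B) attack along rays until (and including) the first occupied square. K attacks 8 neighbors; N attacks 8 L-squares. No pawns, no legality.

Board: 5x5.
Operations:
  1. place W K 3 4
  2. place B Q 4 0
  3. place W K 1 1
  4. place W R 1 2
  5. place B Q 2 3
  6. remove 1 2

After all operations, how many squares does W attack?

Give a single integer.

Op 1: place WK@(3,4)
Op 2: place BQ@(4,0)
Op 3: place WK@(1,1)
Op 4: place WR@(1,2)
Op 5: place BQ@(2,3)
Op 6: remove (1,2)
Per-piece attacks for W:
  WK@(1,1): attacks (1,2) (1,0) (2,1) (0,1) (2,2) (2,0) (0,2) (0,0)
  WK@(3,4): attacks (3,3) (4,4) (2,4) (4,3) (2,3)
Union (13 distinct): (0,0) (0,1) (0,2) (1,0) (1,2) (2,0) (2,1) (2,2) (2,3) (2,4) (3,3) (4,3) (4,4)

Answer: 13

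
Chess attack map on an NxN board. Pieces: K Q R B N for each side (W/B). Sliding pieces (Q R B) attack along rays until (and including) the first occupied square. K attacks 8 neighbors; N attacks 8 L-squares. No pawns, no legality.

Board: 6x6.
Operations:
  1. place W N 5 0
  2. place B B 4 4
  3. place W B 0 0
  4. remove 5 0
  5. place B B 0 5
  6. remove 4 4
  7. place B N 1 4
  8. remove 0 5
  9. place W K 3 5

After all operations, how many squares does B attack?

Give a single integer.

Answer: 4

Derivation:
Op 1: place WN@(5,0)
Op 2: place BB@(4,4)
Op 3: place WB@(0,0)
Op 4: remove (5,0)
Op 5: place BB@(0,5)
Op 6: remove (4,4)
Op 7: place BN@(1,4)
Op 8: remove (0,5)
Op 9: place WK@(3,5)
Per-piece attacks for B:
  BN@(1,4): attacks (3,5) (2,2) (3,3) (0,2)
Union (4 distinct): (0,2) (2,2) (3,3) (3,5)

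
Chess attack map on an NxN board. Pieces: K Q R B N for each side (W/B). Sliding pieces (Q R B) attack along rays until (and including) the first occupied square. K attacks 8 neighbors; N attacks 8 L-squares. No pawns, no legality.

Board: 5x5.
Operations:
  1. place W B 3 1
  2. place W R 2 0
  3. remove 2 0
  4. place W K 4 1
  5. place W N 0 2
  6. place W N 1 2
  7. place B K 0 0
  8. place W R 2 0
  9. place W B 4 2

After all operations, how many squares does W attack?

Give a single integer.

Op 1: place WB@(3,1)
Op 2: place WR@(2,0)
Op 3: remove (2,0)
Op 4: place WK@(4,1)
Op 5: place WN@(0,2)
Op 6: place WN@(1,2)
Op 7: place BK@(0,0)
Op 8: place WR@(2,0)
Op 9: place WB@(4,2)
Per-piece attacks for W:
  WN@(0,2): attacks (1,4) (2,3) (1,0) (2,1)
  WN@(1,2): attacks (2,4) (3,3) (0,4) (2,0) (3,1) (0,0)
  WR@(2,0): attacks (2,1) (2,2) (2,3) (2,4) (3,0) (4,0) (1,0) (0,0) [ray(-1,0) blocked at (0,0)]
  WB@(3,1): attacks (4,2) (4,0) (2,2) (1,3) (0,4) (2,0) [ray(1,1) blocked at (4,2); ray(-1,-1) blocked at (2,0)]
  WK@(4,1): attacks (4,2) (4,0) (3,1) (3,2) (3,0)
  WB@(4,2): attacks (3,3) (2,4) (3,1) [ray(-1,-1) blocked at (3,1)]
Union (16 distinct): (0,0) (0,4) (1,0) (1,3) (1,4) (2,0) (2,1) (2,2) (2,3) (2,4) (3,0) (3,1) (3,2) (3,3) (4,0) (4,2)

Answer: 16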